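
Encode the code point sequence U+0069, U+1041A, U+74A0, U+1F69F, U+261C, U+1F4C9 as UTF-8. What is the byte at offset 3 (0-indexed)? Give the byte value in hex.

U+0069 → 1-byte form 69 at offsets 0–0.
U+1041A → 4-byte form F0 90 90 9A at offsets 1–4.
Offset 3 falls in char 2's range; it's byte 3 of F0 90 90 9A = 0x90.

0x90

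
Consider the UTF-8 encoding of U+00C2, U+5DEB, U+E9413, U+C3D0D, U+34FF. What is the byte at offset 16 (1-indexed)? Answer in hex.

0xBF

1-indexed offset 16 is 0-indexed offset 15.
U+00C2 → 2-byte form C3 82 at offsets 0–1.
U+5DEB → 3-byte form E5 B7 AB at offsets 2–4.
U+E9413 → 4-byte form F3 A9 90 93 at offsets 5–8.
U+C3D0D → 4-byte form F3 83 B4 8D at offsets 9–12.
U+34FF → 3-byte form E3 93 BF at offsets 13–15.
Offset 15 falls in char 5's range; it's byte 3 of E3 93 BF = 0xBF.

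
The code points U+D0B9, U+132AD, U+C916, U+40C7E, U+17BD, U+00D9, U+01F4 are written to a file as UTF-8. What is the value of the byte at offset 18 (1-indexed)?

0xC3

1-indexed offset 18 is 0-indexed offset 17.
U+D0B9 → 3-byte form ED 82 B9 at offsets 0–2.
U+132AD → 4-byte form F0 93 8A AD at offsets 3–6.
U+C916 → 3-byte form EC A4 96 at offsets 7–9.
U+40C7E → 4-byte form F1 80 B1 BE at offsets 10–13.
U+17BD → 3-byte form E1 9E BD at offsets 14–16.
U+00D9 → 2-byte form C3 99 at offsets 17–18.
Offset 17 falls in char 6's range; it's byte 1 of C3 99 = 0xC3.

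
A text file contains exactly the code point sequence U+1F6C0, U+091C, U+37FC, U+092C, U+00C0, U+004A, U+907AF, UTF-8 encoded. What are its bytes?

F0 9F 9B 80 E0 A4 9C E3 9F BC E0 A4 AC C3 80 4A F2 90 9E AF

U+1F6C0: 4-byte form → F0 9F 9B 80.
U+091C: 3-byte form → E0 A4 9C.
U+37FC: 3-byte form → E3 9F BC.
U+092C: 3-byte form → E0 A4 AC.
U+00C0: 2-byte form → C3 80.
U+004A: 1-byte form → 4A.
U+907AF: 4-byte form → F2 90 9E AF.
Concatenated (20 bytes): F0 9F 9B 80 E0 A4 9C E3 9F BC E0 A4 AC C3 80 4A F2 90 9E AF.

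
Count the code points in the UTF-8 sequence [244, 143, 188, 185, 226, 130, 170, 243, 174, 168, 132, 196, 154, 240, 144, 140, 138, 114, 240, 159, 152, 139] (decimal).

Byte at offset 0: 0xF4 = 11110100 → 4-byte char (#1). Advance 4.
Byte at offset 4: 0xE2 = 11100010 → 3-byte char (#2). Advance 3.
Byte at offset 7: 0xF3 = 11110011 → 4-byte char (#3). Advance 4.
Byte at offset 11: 0xC4 = 11000100 → 2-byte char (#4). Advance 2.
Byte at offset 13: 0xF0 = 11110000 → 4-byte char (#5). Advance 4.
Byte at offset 17: 0x72 = 01110010 → 1-byte char (#6). Advance 1.
Byte at offset 18: 0xF0 = 11110000 → 4-byte char (#7). Advance 4.
Reached end at offset 22 after 7 code points.

7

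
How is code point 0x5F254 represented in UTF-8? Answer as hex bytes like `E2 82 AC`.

F1 9F 89 94

U+5F254 = 0x5F254 = 389716 decimal. In range U+10000–U+10FFFF → 4-byte form: 11110xxx 10xxxxxx 10xxxxxx 10xxxxxx.
Binary (21 bits): 001011111001001010100.
Split 3+6+6+6: 001 | 011111 | 001001 | 010100.
Byte 1: 11110001 = 0xF1.
Byte 2: 10011111 = 0x9F.
Byte 3: 10001001 = 0x89.
Byte 4: 10010100 = 0x94.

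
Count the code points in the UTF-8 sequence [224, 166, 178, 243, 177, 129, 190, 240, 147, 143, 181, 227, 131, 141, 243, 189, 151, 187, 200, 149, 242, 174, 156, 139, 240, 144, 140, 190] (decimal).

8

Byte at offset 0: 0xE0 = 11100000 → 3-byte char (#1). Advance 3.
Byte at offset 3: 0xF3 = 11110011 → 4-byte char (#2). Advance 4.
Byte at offset 7: 0xF0 = 11110000 → 4-byte char (#3). Advance 4.
Byte at offset 11: 0xE3 = 11100011 → 3-byte char (#4). Advance 3.
Byte at offset 14: 0xF3 = 11110011 → 4-byte char (#5). Advance 4.
Byte at offset 18: 0xC8 = 11001000 → 2-byte char (#6). Advance 2.
Byte at offset 20: 0xF2 = 11110010 → 4-byte char (#7). Advance 4.
Byte at offset 24: 0xF0 = 11110000 → 4-byte char (#8). Advance 4.
Reached end at offset 28 after 8 code points.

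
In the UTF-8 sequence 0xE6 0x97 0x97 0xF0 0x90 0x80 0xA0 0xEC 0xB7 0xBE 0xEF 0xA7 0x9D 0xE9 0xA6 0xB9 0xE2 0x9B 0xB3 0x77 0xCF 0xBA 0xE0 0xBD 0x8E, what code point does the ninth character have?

U+0F4E

Offset 0: leading byte 0xE6 = 11100110 → 3-byte char #1 = E6 97 97.
Offset 3: leading byte 0xF0 = 11110000 → 4-byte char #2 = F0 90 80 A0.
Offset 7: leading byte 0xEC = 11101100 → 3-byte char #3 = EC B7 BE.
Offset 10: leading byte 0xEF = 11101111 → 3-byte char #4 = EF A7 9D.
Offset 13: leading byte 0xE9 = 11101001 → 3-byte char #5 = E9 A6 B9.
Offset 16: leading byte 0xE2 = 11100010 → 3-byte char #6 = E2 9B B3.
Offset 19: leading byte 0x77 = 01110111 → 1-byte char #7 = 77.
Offset 20: leading byte 0xCF = 11001111 → 2-byte char #8 = CF BA.
Offset 22: leading byte 0xE0 = 11100000 → 3-byte char #9 = E0 BD 8E.
Leading byte 0xE0 = 11100000 matches 1110xxxx → 3-byte sequence.
Byte 1: 0xE0 = 11100000, payload 0000 (4 bits).
Byte 2: 0xBD = 10111101 (10xxxxxx ✓), payload 111101.
Byte 3: 0x8E = 10001110 (10xxxxxx ✓), payload 001110.
Concatenate: 0000111101001110 = 0xF4E (16 bits → U+0F4E).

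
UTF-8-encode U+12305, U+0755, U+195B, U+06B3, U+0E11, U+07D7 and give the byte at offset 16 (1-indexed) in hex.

1-indexed offset 16 is 0-indexed offset 15.
U+12305 → 4-byte form F0 92 8C 85 at offsets 0–3.
U+0755 → 2-byte form DD 95 at offsets 4–5.
U+195B → 3-byte form E1 A5 9B at offsets 6–8.
U+06B3 → 2-byte form DA B3 at offsets 9–10.
U+0E11 → 3-byte form E0 B8 91 at offsets 11–13.
U+07D7 → 2-byte form DF 97 at offsets 14–15.
Offset 15 falls in char 6's range; it's byte 2 of DF 97 = 0x97.

0x97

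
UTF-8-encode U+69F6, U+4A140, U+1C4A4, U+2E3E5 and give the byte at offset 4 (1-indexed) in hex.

0xF1

1-indexed offset 4 is 0-indexed offset 3.
U+69F6 → 3-byte form E6 A7 B6 at offsets 0–2.
U+4A140 → 4-byte form F1 8A 85 80 at offsets 3–6.
Offset 3 falls in char 2's range; it's byte 1 of F1 8A 85 80 = 0xF1.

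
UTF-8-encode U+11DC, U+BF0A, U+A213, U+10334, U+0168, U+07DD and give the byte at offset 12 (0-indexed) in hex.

0xB4

U+11DC → 3-byte form E1 87 9C at offsets 0–2.
U+BF0A → 3-byte form EB BC 8A at offsets 3–5.
U+A213 → 3-byte form EA 88 93 at offsets 6–8.
U+10334 → 4-byte form F0 90 8C B4 at offsets 9–12.
Offset 12 falls in char 4's range; it's byte 4 of F0 90 8C B4 = 0xB4.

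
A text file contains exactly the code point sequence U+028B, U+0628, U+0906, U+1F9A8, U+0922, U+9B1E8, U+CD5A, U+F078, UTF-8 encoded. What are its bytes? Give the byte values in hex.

U+028B: 2-byte form → CA 8B.
U+0628: 2-byte form → D8 A8.
U+0906: 3-byte form → E0 A4 86.
U+1F9A8: 4-byte form → F0 9F A6 A8.
U+0922: 3-byte form → E0 A4 A2.
U+9B1E8: 4-byte form → F2 9B 87 A8.
U+CD5A: 3-byte form → EC B5 9A.
U+F078: 3-byte form → EF 81 B8.
Concatenated (24 bytes): CA 8B D8 A8 E0 A4 86 F0 9F A6 A8 E0 A4 A2 F2 9B 87 A8 EC B5 9A EF 81 B8.

CA 8B D8 A8 E0 A4 86 F0 9F A6 A8 E0 A4 A2 F2 9B 87 A8 EC B5 9A EF 81 B8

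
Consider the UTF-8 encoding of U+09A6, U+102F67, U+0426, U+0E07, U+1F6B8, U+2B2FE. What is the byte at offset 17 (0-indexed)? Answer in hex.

U+09A6 → 3-byte form E0 A6 A6 at offsets 0–2.
U+102F67 → 4-byte form F4 82 BD A7 at offsets 3–6.
U+0426 → 2-byte form D0 A6 at offsets 7–8.
U+0E07 → 3-byte form E0 B8 87 at offsets 9–11.
U+1F6B8 → 4-byte form F0 9F 9A B8 at offsets 12–15.
U+2B2FE → 4-byte form F0 AB 8B BE at offsets 16–19.
Offset 17 falls in char 6's range; it's byte 2 of F0 AB 8B BE = 0xAB.

0xAB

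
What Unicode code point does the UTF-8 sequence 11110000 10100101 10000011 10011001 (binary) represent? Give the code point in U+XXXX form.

U+250D9

Leading byte 0xF0 = 11110000 matches 11110xxx → 4-byte sequence.
Byte 1: 0xF0 = 11110000, payload 000 (3 bits).
Byte 2: 0xA5 = 10100101 (10xxxxxx ✓), payload 100101.
Byte 3: 0x83 = 10000011 (10xxxxxx ✓), payload 000011.
Byte 4: 0x99 = 10011001 (10xxxxxx ✓), payload 011001.
Concatenate: 000100101000011011001 = 0x250D9 (21 bits → U+250D9).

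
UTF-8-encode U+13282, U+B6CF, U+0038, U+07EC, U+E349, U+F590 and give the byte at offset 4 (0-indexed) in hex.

0xEB

U+13282 → 4-byte form F0 93 8A 82 at offsets 0–3.
U+B6CF → 3-byte form EB 9B 8F at offsets 4–6.
Offset 4 falls in char 2's range; it's byte 1 of EB 9B 8F = 0xEB.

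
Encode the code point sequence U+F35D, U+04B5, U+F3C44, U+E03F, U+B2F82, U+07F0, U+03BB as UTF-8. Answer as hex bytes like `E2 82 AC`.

U+F35D: 3-byte form → EF 8D 9D.
U+04B5: 2-byte form → D2 B5.
U+F3C44: 4-byte form → F3 B3 B1 84.
U+E03F: 3-byte form → EE 80 BF.
U+B2F82: 4-byte form → F2 B2 BE 82.
U+07F0: 2-byte form → DF B0.
U+03BB: 2-byte form → CE BB.
Concatenated (20 bytes): EF 8D 9D D2 B5 F3 B3 B1 84 EE 80 BF F2 B2 BE 82 DF B0 CE BB.

EF 8D 9D D2 B5 F3 B3 B1 84 EE 80 BF F2 B2 BE 82 DF B0 CE BB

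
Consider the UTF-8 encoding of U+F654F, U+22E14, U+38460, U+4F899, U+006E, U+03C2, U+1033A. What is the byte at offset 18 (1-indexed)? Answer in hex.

0xCF

1-indexed offset 18 is 0-indexed offset 17.
U+F654F → 4-byte form F3 B6 95 8F at offsets 0–3.
U+22E14 → 4-byte form F0 A2 B8 94 at offsets 4–7.
U+38460 → 4-byte form F0 B8 91 A0 at offsets 8–11.
U+4F899 → 4-byte form F1 8F A2 99 at offsets 12–15.
U+006E → 1-byte form 6E at offsets 16–16.
U+03C2 → 2-byte form CF 82 at offsets 17–18.
Offset 17 falls in char 6's range; it's byte 1 of CF 82 = 0xCF.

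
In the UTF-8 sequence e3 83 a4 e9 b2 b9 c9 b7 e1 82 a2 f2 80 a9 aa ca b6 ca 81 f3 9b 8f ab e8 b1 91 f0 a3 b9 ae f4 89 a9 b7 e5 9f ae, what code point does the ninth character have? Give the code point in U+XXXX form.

U+8C51

Offset 0: leading byte 0xE3 = 11100011 → 3-byte char #1 = E3 83 A4.
Offset 3: leading byte 0xE9 = 11101001 → 3-byte char #2 = E9 B2 B9.
Offset 6: leading byte 0xC9 = 11001001 → 2-byte char #3 = C9 B7.
Offset 8: leading byte 0xE1 = 11100001 → 3-byte char #4 = E1 82 A2.
Offset 11: leading byte 0xF2 = 11110010 → 4-byte char #5 = F2 80 A9 AA.
Offset 15: leading byte 0xCA = 11001010 → 2-byte char #6 = CA B6.
Offset 17: leading byte 0xCA = 11001010 → 2-byte char #7 = CA 81.
Offset 19: leading byte 0xF3 = 11110011 → 4-byte char #8 = F3 9B 8F AB.
Offset 23: leading byte 0xE8 = 11101000 → 3-byte char #9 = E8 B1 91.
Leading byte 0xE8 = 11101000 matches 1110xxxx → 3-byte sequence.
Byte 1: 0xE8 = 11101000, payload 1000 (4 bits).
Byte 2: 0xB1 = 10110001 (10xxxxxx ✓), payload 110001.
Byte 3: 0x91 = 10010001 (10xxxxxx ✓), payload 010001.
Concatenate: 1000110001010001 = 0x8C51 (16 bits → U+8C51).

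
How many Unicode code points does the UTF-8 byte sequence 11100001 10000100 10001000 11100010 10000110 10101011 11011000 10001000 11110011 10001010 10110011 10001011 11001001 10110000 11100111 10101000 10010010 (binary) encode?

Byte at offset 0: 0xE1 = 11100001 → 3-byte char (#1). Advance 3.
Byte at offset 3: 0xE2 = 11100010 → 3-byte char (#2). Advance 3.
Byte at offset 6: 0xD8 = 11011000 → 2-byte char (#3). Advance 2.
Byte at offset 8: 0xF3 = 11110011 → 4-byte char (#4). Advance 4.
Byte at offset 12: 0xC9 = 11001001 → 2-byte char (#5). Advance 2.
Byte at offset 14: 0xE7 = 11100111 → 3-byte char (#6). Advance 3.
Reached end at offset 17 after 6 code points.

6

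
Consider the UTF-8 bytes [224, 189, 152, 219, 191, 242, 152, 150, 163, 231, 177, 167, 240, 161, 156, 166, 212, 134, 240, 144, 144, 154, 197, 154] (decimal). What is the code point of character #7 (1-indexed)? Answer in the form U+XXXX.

U+1041A

Offset 0: leading byte 0xE0 = 11100000 → 3-byte char #1 = E0 BD 98.
Offset 3: leading byte 0xDB = 11011011 → 2-byte char #2 = DB BF.
Offset 5: leading byte 0xF2 = 11110010 → 4-byte char #3 = F2 98 96 A3.
Offset 9: leading byte 0xE7 = 11100111 → 3-byte char #4 = E7 B1 A7.
Offset 12: leading byte 0xF0 = 11110000 → 4-byte char #5 = F0 A1 9C A6.
Offset 16: leading byte 0xD4 = 11010100 → 2-byte char #6 = D4 86.
Offset 18: leading byte 0xF0 = 11110000 → 4-byte char #7 = F0 90 90 9A.
Leading byte 0xF0 = 11110000 matches 11110xxx → 4-byte sequence.
Byte 1: 0xF0 = 11110000, payload 000 (3 bits).
Byte 2: 0x90 = 10010000 (10xxxxxx ✓), payload 010000.
Byte 3: 0x90 = 10010000 (10xxxxxx ✓), payload 010000.
Byte 4: 0x9A = 10011010 (10xxxxxx ✓), payload 011010.
Concatenate: 000010000010000011010 = 0x1041A (21 bits → U+1041A).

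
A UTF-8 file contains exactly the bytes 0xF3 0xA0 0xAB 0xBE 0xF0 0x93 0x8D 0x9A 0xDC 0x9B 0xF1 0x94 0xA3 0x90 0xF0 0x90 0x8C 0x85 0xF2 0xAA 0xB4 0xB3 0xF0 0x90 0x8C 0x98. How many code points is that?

7

Byte at offset 0: 0xF3 = 11110011 → 4-byte char (#1). Advance 4.
Byte at offset 4: 0xF0 = 11110000 → 4-byte char (#2). Advance 4.
Byte at offset 8: 0xDC = 11011100 → 2-byte char (#3). Advance 2.
Byte at offset 10: 0xF1 = 11110001 → 4-byte char (#4). Advance 4.
Byte at offset 14: 0xF0 = 11110000 → 4-byte char (#5). Advance 4.
Byte at offset 18: 0xF2 = 11110010 → 4-byte char (#6). Advance 4.
Byte at offset 22: 0xF0 = 11110000 → 4-byte char (#7). Advance 4.
Reached end at offset 26 after 7 code points.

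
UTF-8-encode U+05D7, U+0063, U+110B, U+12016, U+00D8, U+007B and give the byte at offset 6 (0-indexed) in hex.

0xF0

U+05D7 → 2-byte form D7 97 at offsets 0–1.
U+0063 → 1-byte form 63 at offsets 2–2.
U+110B → 3-byte form E1 84 8B at offsets 3–5.
U+12016 → 4-byte form F0 92 80 96 at offsets 6–9.
Offset 6 falls in char 4's range; it's byte 1 of F0 92 80 96 = 0xF0.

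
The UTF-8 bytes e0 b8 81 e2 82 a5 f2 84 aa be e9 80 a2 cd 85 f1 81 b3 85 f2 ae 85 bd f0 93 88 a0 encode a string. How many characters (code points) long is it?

Byte at offset 0: 0xE0 = 11100000 → 3-byte char (#1). Advance 3.
Byte at offset 3: 0xE2 = 11100010 → 3-byte char (#2). Advance 3.
Byte at offset 6: 0xF2 = 11110010 → 4-byte char (#3). Advance 4.
Byte at offset 10: 0xE9 = 11101001 → 3-byte char (#4). Advance 3.
Byte at offset 13: 0xCD = 11001101 → 2-byte char (#5). Advance 2.
Byte at offset 15: 0xF1 = 11110001 → 4-byte char (#6). Advance 4.
Byte at offset 19: 0xF2 = 11110010 → 4-byte char (#7). Advance 4.
Byte at offset 23: 0xF0 = 11110000 → 4-byte char (#8). Advance 4.
Reached end at offset 27 after 8 code points.

8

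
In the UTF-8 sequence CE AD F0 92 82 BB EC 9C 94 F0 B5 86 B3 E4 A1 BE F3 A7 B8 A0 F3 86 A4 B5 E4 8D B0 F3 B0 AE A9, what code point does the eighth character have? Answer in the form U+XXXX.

Offset 0: leading byte 0xCE = 11001110 → 2-byte char #1 = CE AD.
Offset 2: leading byte 0xF0 = 11110000 → 4-byte char #2 = F0 92 82 BB.
Offset 6: leading byte 0xEC = 11101100 → 3-byte char #3 = EC 9C 94.
Offset 9: leading byte 0xF0 = 11110000 → 4-byte char #4 = F0 B5 86 B3.
Offset 13: leading byte 0xE4 = 11100100 → 3-byte char #5 = E4 A1 BE.
Offset 16: leading byte 0xF3 = 11110011 → 4-byte char #6 = F3 A7 B8 A0.
Offset 20: leading byte 0xF3 = 11110011 → 4-byte char #7 = F3 86 A4 B5.
Offset 24: leading byte 0xE4 = 11100100 → 3-byte char #8 = E4 8D B0.
Leading byte 0xE4 = 11100100 matches 1110xxxx → 3-byte sequence.
Byte 1: 0xE4 = 11100100, payload 0100 (4 bits).
Byte 2: 0x8D = 10001101 (10xxxxxx ✓), payload 001101.
Byte 3: 0xB0 = 10110000 (10xxxxxx ✓), payload 110000.
Concatenate: 0100001101110000 = 0x4370 (16 bits → U+4370).

U+4370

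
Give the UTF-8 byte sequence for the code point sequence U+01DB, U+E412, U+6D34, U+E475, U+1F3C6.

C7 9B EE 90 92 E6 B4 B4 EE 91 B5 F0 9F 8F 86

U+01DB: 2-byte form → C7 9B.
U+E412: 3-byte form → EE 90 92.
U+6D34: 3-byte form → E6 B4 B4.
U+E475: 3-byte form → EE 91 B5.
U+1F3C6: 4-byte form → F0 9F 8F 86.
Concatenated (15 bytes): C7 9B EE 90 92 E6 B4 B4 EE 91 B5 F0 9F 8F 86.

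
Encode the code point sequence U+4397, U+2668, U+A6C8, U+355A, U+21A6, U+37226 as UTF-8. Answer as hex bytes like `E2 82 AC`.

U+4397: 3-byte form → E4 8E 97.
U+2668: 3-byte form → E2 99 A8.
U+A6C8: 3-byte form → EA 9B 88.
U+355A: 3-byte form → E3 95 9A.
U+21A6: 3-byte form → E2 86 A6.
U+37226: 4-byte form → F0 B7 88 A6.
Concatenated (19 bytes): E4 8E 97 E2 99 A8 EA 9B 88 E3 95 9A E2 86 A6 F0 B7 88 A6.

E4 8E 97 E2 99 A8 EA 9B 88 E3 95 9A E2 86 A6 F0 B7 88 A6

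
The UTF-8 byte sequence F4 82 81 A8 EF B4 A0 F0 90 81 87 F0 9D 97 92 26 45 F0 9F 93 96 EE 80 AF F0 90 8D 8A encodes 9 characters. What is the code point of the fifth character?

Offset 0: leading byte 0xF4 = 11110100 → 4-byte char #1 = F4 82 81 A8.
Offset 4: leading byte 0xEF = 11101111 → 3-byte char #2 = EF B4 A0.
Offset 7: leading byte 0xF0 = 11110000 → 4-byte char #3 = F0 90 81 87.
Offset 11: leading byte 0xF0 = 11110000 → 4-byte char #4 = F0 9D 97 92.
Offset 15: leading byte 0x26 = 00100110 → 1-byte char #5 = 26.
Leading byte 0x26 = 00100110 matches 0xxxxxxx → 1-byte sequence.
Byte 1: 0x26 = 00100110, payload 0100110 (7 bits).
Concatenate: 0100110 = 0x26 (7 bits → U+0026).

U+0026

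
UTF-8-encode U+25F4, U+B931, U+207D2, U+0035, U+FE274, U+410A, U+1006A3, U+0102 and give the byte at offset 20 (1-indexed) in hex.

1-indexed offset 20 is 0-indexed offset 19.
U+25F4 → 3-byte form E2 97 B4 at offsets 0–2.
U+B931 → 3-byte form EB A4 B1 at offsets 3–5.
U+207D2 → 4-byte form F0 A0 9F 92 at offsets 6–9.
U+0035 → 1-byte form 35 at offsets 10–10.
U+FE274 → 4-byte form F3 BE 89 B4 at offsets 11–14.
U+410A → 3-byte form E4 84 8A at offsets 15–17.
U+1006A3 → 4-byte form F4 80 9A A3 at offsets 18–21.
Offset 19 falls in char 7's range; it's byte 2 of F4 80 9A A3 = 0x80.

0x80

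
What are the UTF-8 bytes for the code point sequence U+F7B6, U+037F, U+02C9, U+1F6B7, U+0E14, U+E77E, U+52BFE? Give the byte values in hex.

EF 9E B6 CD BF CB 89 F0 9F 9A B7 E0 B8 94 EE 9D BE F1 92 AF BE

U+F7B6: 3-byte form → EF 9E B6.
U+037F: 2-byte form → CD BF.
U+02C9: 2-byte form → CB 89.
U+1F6B7: 4-byte form → F0 9F 9A B7.
U+0E14: 3-byte form → E0 B8 94.
U+E77E: 3-byte form → EE 9D BE.
U+52BFE: 4-byte form → F1 92 AF BE.
Concatenated (21 bytes): EF 9E B6 CD BF CB 89 F0 9F 9A B7 E0 B8 94 EE 9D BE F1 92 AF BE.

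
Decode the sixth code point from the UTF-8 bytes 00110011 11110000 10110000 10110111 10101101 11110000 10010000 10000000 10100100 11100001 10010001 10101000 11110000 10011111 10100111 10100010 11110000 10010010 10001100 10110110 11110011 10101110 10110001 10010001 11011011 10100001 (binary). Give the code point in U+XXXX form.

U+12336

Offset 0: leading byte 0x33 = 00110011 → 1-byte char #1 = 33.
Offset 1: leading byte 0xF0 = 11110000 → 4-byte char #2 = F0 B0 B7 AD.
Offset 5: leading byte 0xF0 = 11110000 → 4-byte char #3 = F0 90 80 A4.
Offset 9: leading byte 0xE1 = 11100001 → 3-byte char #4 = E1 91 A8.
Offset 12: leading byte 0xF0 = 11110000 → 4-byte char #5 = F0 9F A7 A2.
Offset 16: leading byte 0xF0 = 11110000 → 4-byte char #6 = F0 92 8C B6.
Leading byte 0xF0 = 11110000 matches 11110xxx → 4-byte sequence.
Byte 1: 0xF0 = 11110000, payload 000 (3 bits).
Byte 2: 0x92 = 10010010 (10xxxxxx ✓), payload 010010.
Byte 3: 0x8C = 10001100 (10xxxxxx ✓), payload 001100.
Byte 4: 0xB6 = 10110110 (10xxxxxx ✓), payload 110110.
Concatenate: 000010010001100110110 = 0x12336 (21 bits → U+12336).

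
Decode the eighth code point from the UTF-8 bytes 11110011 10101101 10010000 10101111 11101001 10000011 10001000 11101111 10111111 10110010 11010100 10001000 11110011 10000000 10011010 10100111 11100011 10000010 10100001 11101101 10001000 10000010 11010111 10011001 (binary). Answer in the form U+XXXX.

Offset 0: leading byte 0xF3 = 11110011 → 4-byte char #1 = F3 AD 90 AF.
Offset 4: leading byte 0xE9 = 11101001 → 3-byte char #2 = E9 83 88.
Offset 7: leading byte 0xEF = 11101111 → 3-byte char #3 = EF BF B2.
Offset 10: leading byte 0xD4 = 11010100 → 2-byte char #4 = D4 88.
Offset 12: leading byte 0xF3 = 11110011 → 4-byte char #5 = F3 80 9A A7.
Offset 16: leading byte 0xE3 = 11100011 → 3-byte char #6 = E3 82 A1.
Offset 19: leading byte 0xED = 11101101 → 3-byte char #7 = ED 88 82.
Offset 22: leading byte 0xD7 = 11010111 → 2-byte char #8 = D7 99.
Leading byte 0xD7 = 11010111 matches 110xxxxx → 2-byte sequence.
Byte 1: 0xD7 = 11010111, payload 10111 (5 bits).
Byte 2: 0x99 = 10011001 (10xxxxxx ✓), payload 011001.
Concatenate: 10111011001 = 0x5D9 (11 bits → U+05D9).

U+05D9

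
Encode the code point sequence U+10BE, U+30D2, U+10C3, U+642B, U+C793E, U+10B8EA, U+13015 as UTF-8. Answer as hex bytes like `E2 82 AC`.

U+10BE: 3-byte form → E1 82 BE.
U+30D2: 3-byte form → E3 83 92.
U+10C3: 3-byte form → E1 83 83.
U+642B: 3-byte form → E6 90 AB.
U+C793E: 4-byte form → F3 87 A4 BE.
U+10B8EA: 4-byte form → F4 8B A3 AA.
U+13015: 4-byte form → F0 93 80 95.
Concatenated (24 bytes): E1 82 BE E3 83 92 E1 83 83 E6 90 AB F3 87 A4 BE F4 8B A3 AA F0 93 80 95.

E1 82 BE E3 83 92 E1 83 83 E6 90 AB F3 87 A4 BE F4 8B A3 AA F0 93 80 95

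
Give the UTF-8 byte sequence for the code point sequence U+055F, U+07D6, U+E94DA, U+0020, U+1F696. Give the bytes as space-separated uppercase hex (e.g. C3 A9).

U+055F: 2-byte form → D5 9F.
U+07D6: 2-byte form → DF 96.
U+E94DA: 4-byte form → F3 A9 93 9A.
U+0020: 1-byte form → 20.
U+1F696: 4-byte form → F0 9F 9A 96.
Concatenated (13 bytes): D5 9F DF 96 F3 A9 93 9A 20 F0 9F 9A 96.

D5 9F DF 96 F3 A9 93 9A 20 F0 9F 9A 96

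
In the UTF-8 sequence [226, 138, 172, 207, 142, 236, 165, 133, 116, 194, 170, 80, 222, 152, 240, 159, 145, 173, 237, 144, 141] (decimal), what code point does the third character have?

Offset 0: leading byte 0xE2 = 11100010 → 3-byte char #1 = E2 8A AC.
Offset 3: leading byte 0xCF = 11001111 → 2-byte char #2 = CF 8E.
Offset 5: leading byte 0xEC = 11101100 → 3-byte char #3 = EC A5 85.
Leading byte 0xEC = 11101100 matches 1110xxxx → 3-byte sequence.
Byte 1: 0xEC = 11101100, payload 1100 (4 bits).
Byte 2: 0xA5 = 10100101 (10xxxxxx ✓), payload 100101.
Byte 3: 0x85 = 10000101 (10xxxxxx ✓), payload 000101.
Concatenate: 1100100101000101 = 0xC945 (16 bits → U+C945).

U+C945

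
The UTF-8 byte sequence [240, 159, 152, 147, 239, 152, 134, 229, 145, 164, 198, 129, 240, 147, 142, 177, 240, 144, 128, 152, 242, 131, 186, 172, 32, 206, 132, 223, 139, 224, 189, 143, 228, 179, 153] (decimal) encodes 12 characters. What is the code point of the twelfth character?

Offset 0: leading byte 0xF0 = 11110000 → 4-byte char #1 = F0 9F 98 93.
Offset 4: leading byte 0xEF = 11101111 → 3-byte char #2 = EF 98 86.
Offset 7: leading byte 0xE5 = 11100101 → 3-byte char #3 = E5 91 A4.
Offset 10: leading byte 0xC6 = 11000110 → 2-byte char #4 = C6 81.
Offset 12: leading byte 0xF0 = 11110000 → 4-byte char #5 = F0 93 8E B1.
Offset 16: leading byte 0xF0 = 11110000 → 4-byte char #6 = F0 90 80 98.
Offset 20: leading byte 0xF2 = 11110010 → 4-byte char #7 = F2 83 BA AC.
Offset 24: leading byte 0x20 = 00100000 → 1-byte char #8 = 20.
Offset 25: leading byte 0xCE = 11001110 → 2-byte char #9 = CE 84.
Offset 27: leading byte 0xDF = 11011111 → 2-byte char #10 = DF 8B.
Offset 29: leading byte 0xE0 = 11100000 → 3-byte char #11 = E0 BD 8F.
Offset 32: leading byte 0xE4 = 11100100 → 3-byte char #12 = E4 B3 99.
Leading byte 0xE4 = 11100100 matches 1110xxxx → 3-byte sequence.
Byte 1: 0xE4 = 11100100, payload 0100 (4 bits).
Byte 2: 0xB3 = 10110011 (10xxxxxx ✓), payload 110011.
Byte 3: 0x99 = 10011001 (10xxxxxx ✓), payload 011001.
Concatenate: 0100110011011001 = 0x4CD9 (16 bits → U+4CD9).

U+4CD9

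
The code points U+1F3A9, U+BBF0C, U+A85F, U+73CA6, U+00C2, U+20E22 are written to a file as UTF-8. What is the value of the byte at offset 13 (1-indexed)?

1-indexed offset 13 is 0-indexed offset 12.
U+1F3A9 → 4-byte form F0 9F 8E A9 at offsets 0–3.
U+BBF0C → 4-byte form F2 BB BC 8C at offsets 4–7.
U+A85F → 3-byte form EA A1 9F at offsets 8–10.
U+73CA6 → 4-byte form F1 B3 B2 A6 at offsets 11–14.
Offset 12 falls in char 4's range; it's byte 2 of F1 B3 B2 A6 = 0xB3.

0xB3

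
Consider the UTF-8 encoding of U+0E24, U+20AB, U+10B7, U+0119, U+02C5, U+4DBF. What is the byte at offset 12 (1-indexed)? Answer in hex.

1-indexed offset 12 is 0-indexed offset 11.
U+0E24 → 3-byte form E0 B8 A4 at offsets 0–2.
U+20AB → 3-byte form E2 82 AB at offsets 3–5.
U+10B7 → 3-byte form E1 82 B7 at offsets 6–8.
U+0119 → 2-byte form C4 99 at offsets 9–10.
U+02C5 → 2-byte form CB 85 at offsets 11–12.
Offset 11 falls in char 5's range; it's byte 1 of CB 85 = 0xCB.

0xCB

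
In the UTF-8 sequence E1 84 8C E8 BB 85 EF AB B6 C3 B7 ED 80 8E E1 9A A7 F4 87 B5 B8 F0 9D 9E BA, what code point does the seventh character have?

U+107D78

Offset 0: leading byte 0xE1 = 11100001 → 3-byte char #1 = E1 84 8C.
Offset 3: leading byte 0xE8 = 11101000 → 3-byte char #2 = E8 BB 85.
Offset 6: leading byte 0xEF = 11101111 → 3-byte char #3 = EF AB B6.
Offset 9: leading byte 0xC3 = 11000011 → 2-byte char #4 = C3 B7.
Offset 11: leading byte 0xED = 11101101 → 3-byte char #5 = ED 80 8E.
Offset 14: leading byte 0xE1 = 11100001 → 3-byte char #6 = E1 9A A7.
Offset 17: leading byte 0xF4 = 11110100 → 4-byte char #7 = F4 87 B5 B8.
Leading byte 0xF4 = 11110100 matches 11110xxx → 4-byte sequence.
Byte 1: 0xF4 = 11110100, payload 100 (3 bits).
Byte 2: 0x87 = 10000111 (10xxxxxx ✓), payload 000111.
Byte 3: 0xB5 = 10110101 (10xxxxxx ✓), payload 110101.
Byte 4: 0xB8 = 10111000 (10xxxxxx ✓), payload 111000.
Concatenate: 100000111110101111000 = 0x107D78 (21 bits → U+107D78).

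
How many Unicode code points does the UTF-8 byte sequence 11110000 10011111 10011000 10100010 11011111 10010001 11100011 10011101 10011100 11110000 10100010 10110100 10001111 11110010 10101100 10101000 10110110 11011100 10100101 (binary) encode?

6

Byte at offset 0: 0xF0 = 11110000 → 4-byte char (#1). Advance 4.
Byte at offset 4: 0xDF = 11011111 → 2-byte char (#2). Advance 2.
Byte at offset 6: 0xE3 = 11100011 → 3-byte char (#3). Advance 3.
Byte at offset 9: 0xF0 = 11110000 → 4-byte char (#4). Advance 4.
Byte at offset 13: 0xF2 = 11110010 → 4-byte char (#5). Advance 4.
Byte at offset 17: 0xDC = 11011100 → 2-byte char (#6). Advance 2.
Reached end at offset 19 after 6 code points.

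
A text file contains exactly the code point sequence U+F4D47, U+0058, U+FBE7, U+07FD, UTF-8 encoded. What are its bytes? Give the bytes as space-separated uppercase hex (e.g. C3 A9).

F3 B4 B5 87 58 EF AF A7 DF BD

U+F4D47: 4-byte form → F3 B4 B5 87.
U+0058: 1-byte form → 58.
U+FBE7: 3-byte form → EF AF A7.
U+07FD: 2-byte form → DF BD.
Concatenated (10 bytes): F3 B4 B5 87 58 EF AF A7 DF BD.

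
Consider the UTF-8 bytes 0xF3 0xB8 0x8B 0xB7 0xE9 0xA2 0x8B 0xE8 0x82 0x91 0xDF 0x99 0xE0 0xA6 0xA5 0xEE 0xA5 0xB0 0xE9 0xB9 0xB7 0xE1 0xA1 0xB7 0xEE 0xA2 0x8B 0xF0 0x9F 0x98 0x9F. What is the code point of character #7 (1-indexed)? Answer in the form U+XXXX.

Offset 0: leading byte 0xF3 = 11110011 → 4-byte char #1 = F3 B8 8B B7.
Offset 4: leading byte 0xE9 = 11101001 → 3-byte char #2 = E9 A2 8B.
Offset 7: leading byte 0xE8 = 11101000 → 3-byte char #3 = E8 82 91.
Offset 10: leading byte 0xDF = 11011111 → 2-byte char #4 = DF 99.
Offset 12: leading byte 0xE0 = 11100000 → 3-byte char #5 = E0 A6 A5.
Offset 15: leading byte 0xEE = 11101110 → 3-byte char #6 = EE A5 B0.
Offset 18: leading byte 0xE9 = 11101001 → 3-byte char #7 = E9 B9 B7.
Leading byte 0xE9 = 11101001 matches 1110xxxx → 3-byte sequence.
Byte 1: 0xE9 = 11101001, payload 1001 (4 bits).
Byte 2: 0xB9 = 10111001 (10xxxxxx ✓), payload 111001.
Byte 3: 0xB7 = 10110111 (10xxxxxx ✓), payload 110111.
Concatenate: 1001111001110111 = 0x9E77 (16 bits → U+9E77).

U+9E77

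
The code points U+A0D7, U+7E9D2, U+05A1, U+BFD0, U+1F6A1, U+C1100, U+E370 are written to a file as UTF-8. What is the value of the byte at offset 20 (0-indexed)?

U+A0D7 → 3-byte form EA 83 97 at offsets 0–2.
U+7E9D2 → 4-byte form F1 BE A7 92 at offsets 3–6.
U+05A1 → 2-byte form D6 A1 at offsets 7–8.
U+BFD0 → 3-byte form EB BF 90 at offsets 9–11.
U+1F6A1 → 4-byte form F0 9F 9A A1 at offsets 12–15.
U+C1100 → 4-byte form F3 81 84 80 at offsets 16–19.
U+E370 → 3-byte form EE 8D B0 at offsets 20–22.
Offset 20 falls in char 7's range; it's byte 1 of EE 8D B0 = 0xEE.

0xEE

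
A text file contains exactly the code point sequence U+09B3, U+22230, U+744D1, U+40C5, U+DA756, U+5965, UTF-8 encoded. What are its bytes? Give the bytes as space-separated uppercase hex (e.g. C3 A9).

U+09B3: 3-byte form → E0 A6 B3.
U+22230: 4-byte form → F0 A2 88 B0.
U+744D1: 4-byte form → F1 B4 93 91.
U+40C5: 3-byte form → E4 83 85.
U+DA756: 4-byte form → F3 9A 9D 96.
U+5965: 3-byte form → E5 A5 A5.
Concatenated (21 bytes): E0 A6 B3 F0 A2 88 B0 F1 B4 93 91 E4 83 85 F3 9A 9D 96 E5 A5 A5.

E0 A6 B3 F0 A2 88 B0 F1 B4 93 91 E4 83 85 F3 9A 9D 96 E5 A5 A5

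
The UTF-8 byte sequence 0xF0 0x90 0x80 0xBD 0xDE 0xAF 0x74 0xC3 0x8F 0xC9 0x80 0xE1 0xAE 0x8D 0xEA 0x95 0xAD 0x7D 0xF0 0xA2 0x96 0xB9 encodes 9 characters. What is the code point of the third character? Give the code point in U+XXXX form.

U+0074

Offset 0: leading byte 0xF0 = 11110000 → 4-byte char #1 = F0 90 80 BD.
Offset 4: leading byte 0xDE = 11011110 → 2-byte char #2 = DE AF.
Offset 6: leading byte 0x74 = 01110100 → 1-byte char #3 = 74.
Leading byte 0x74 = 01110100 matches 0xxxxxxx → 1-byte sequence.
Byte 1: 0x74 = 01110100, payload 1110100 (7 bits).
Concatenate: 1110100 = 0x74 (7 bits → U+0074).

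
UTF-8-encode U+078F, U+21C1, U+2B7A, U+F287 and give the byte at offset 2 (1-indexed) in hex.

0x8F

1-indexed offset 2 is 0-indexed offset 1.
U+078F → 2-byte form DE 8F at offsets 0–1.
Offset 1 falls in char 1's range; it's byte 2 of DE 8F = 0x8F.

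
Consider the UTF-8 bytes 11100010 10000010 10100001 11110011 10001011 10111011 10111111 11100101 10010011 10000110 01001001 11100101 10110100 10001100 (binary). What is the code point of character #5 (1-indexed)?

U+5D0C

Offset 0: leading byte 0xE2 = 11100010 → 3-byte char #1 = E2 82 A1.
Offset 3: leading byte 0xF3 = 11110011 → 4-byte char #2 = F3 8B BB BF.
Offset 7: leading byte 0xE5 = 11100101 → 3-byte char #3 = E5 93 86.
Offset 10: leading byte 0x49 = 01001001 → 1-byte char #4 = 49.
Offset 11: leading byte 0xE5 = 11100101 → 3-byte char #5 = E5 B4 8C.
Leading byte 0xE5 = 11100101 matches 1110xxxx → 3-byte sequence.
Byte 1: 0xE5 = 11100101, payload 0101 (4 bits).
Byte 2: 0xB4 = 10110100 (10xxxxxx ✓), payload 110100.
Byte 3: 0x8C = 10001100 (10xxxxxx ✓), payload 001100.
Concatenate: 0101110100001100 = 0x5D0C (16 bits → U+5D0C).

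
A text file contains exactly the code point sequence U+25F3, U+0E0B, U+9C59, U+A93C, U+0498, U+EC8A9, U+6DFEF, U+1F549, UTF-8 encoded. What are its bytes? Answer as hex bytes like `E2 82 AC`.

E2 97 B3 E0 B8 8B E9 B1 99 EA A4 BC D2 98 F3 AC A2 A9 F1 AD BF AF F0 9F 95 89

U+25F3: 3-byte form → E2 97 B3.
U+0E0B: 3-byte form → E0 B8 8B.
U+9C59: 3-byte form → E9 B1 99.
U+A93C: 3-byte form → EA A4 BC.
U+0498: 2-byte form → D2 98.
U+EC8A9: 4-byte form → F3 AC A2 A9.
U+6DFEF: 4-byte form → F1 AD BF AF.
U+1F549: 4-byte form → F0 9F 95 89.
Concatenated (26 bytes): E2 97 B3 E0 B8 8B E9 B1 99 EA A4 BC D2 98 F3 AC A2 A9 F1 AD BF AF F0 9F 95 89.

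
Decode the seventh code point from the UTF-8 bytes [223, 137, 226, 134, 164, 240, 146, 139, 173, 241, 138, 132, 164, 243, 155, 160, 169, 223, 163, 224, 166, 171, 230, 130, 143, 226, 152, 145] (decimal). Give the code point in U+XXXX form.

U+09AB

Offset 0: leading byte 0xDF = 11011111 → 2-byte char #1 = DF 89.
Offset 2: leading byte 0xE2 = 11100010 → 3-byte char #2 = E2 86 A4.
Offset 5: leading byte 0xF0 = 11110000 → 4-byte char #3 = F0 92 8B AD.
Offset 9: leading byte 0xF1 = 11110001 → 4-byte char #4 = F1 8A 84 A4.
Offset 13: leading byte 0xF3 = 11110011 → 4-byte char #5 = F3 9B A0 A9.
Offset 17: leading byte 0xDF = 11011111 → 2-byte char #6 = DF A3.
Offset 19: leading byte 0xE0 = 11100000 → 3-byte char #7 = E0 A6 AB.
Leading byte 0xE0 = 11100000 matches 1110xxxx → 3-byte sequence.
Byte 1: 0xE0 = 11100000, payload 0000 (4 bits).
Byte 2: 0xA6 = 10100110 (10xxxxxx ✓), payload 100110.
Byte 3: 0xAB = 10101011 (10xxxxxx ✓), payload 101011.
Concatenate: 0000100110101011 = 0x9AB (16 bits → U+09AB).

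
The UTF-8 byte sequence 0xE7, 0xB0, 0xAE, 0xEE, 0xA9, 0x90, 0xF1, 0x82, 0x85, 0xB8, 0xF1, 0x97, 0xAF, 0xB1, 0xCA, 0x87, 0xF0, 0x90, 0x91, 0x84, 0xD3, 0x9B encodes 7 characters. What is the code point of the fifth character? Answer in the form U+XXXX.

Offset 0: leading byte 0xE7 = 11100111 → 3-byte char #1 = E7 B0 AE.
Offset 3: leading byte 0xEE = 11101110 → 3-byte char #2 = EE A9 90.
Offset 6: leading byte 0xF1 = 11110001 → 4-byte char #3 = F1 82 85 B8.
Offset 10: leading byte 0xF1 = 11110001 → 4-byte char #4 = F1 97 AF B1.
Offset 14: leading byte 0xCA = 11001010 → 2-byte char #5 = CA 87.
Leading byte 0xCA = 11001010 matches 110xxxxx → 2-byte sequence.
Byte 1: 0xCA = 11001010, payload 01010 (5 bits).
Byte 2: 0x87 = 10000111 (10xxxxxx ✓), payload 000111.
Concatenate: 01010000111 = 0x287 (11 bits → U+0287).

U+0287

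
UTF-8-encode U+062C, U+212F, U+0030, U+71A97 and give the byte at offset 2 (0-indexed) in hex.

0xE2

U+062C → 2-byte form D8 AC at offsets 0–1.
U+212F → 3-byte form E2 84 AF at offsets 2–4.
Offset 2 falls in char 2's range; it's byte 1 of E2 84 AF = 0xE2.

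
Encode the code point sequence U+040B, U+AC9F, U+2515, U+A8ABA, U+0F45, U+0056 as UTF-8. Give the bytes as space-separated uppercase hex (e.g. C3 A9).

U+040B: 2-byte form → D0 8B.
U+AC9F: 3-byte form → EA B2 9F.
U+2515: 3-byte form → E2 94 95.
U+A8ABA: 4-byte form → F2 A8 AA BA.
U+0F45: 3-byte form → E0 BD 85.
U+0056: 1-byte form → 56.
Concatenated (16 bytes): D0 8B EA B2 9F E2 94 95 F2 A8 AA BA E0 BD 85 56.

D0 8B EA B2 9F E2 94 95 F2 A8 AA BA E0 BD 85 56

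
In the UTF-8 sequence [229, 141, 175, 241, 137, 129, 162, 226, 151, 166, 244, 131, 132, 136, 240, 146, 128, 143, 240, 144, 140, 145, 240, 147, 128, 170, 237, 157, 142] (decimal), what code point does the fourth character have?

U+103108

Offset 0: leading byte 0xE5 = 11100101 → 3-byte char #1 = E5 8D AF.
Offset 3: leading byte 0xF1 = 11110001 → 4-byte char #2 = F1 89 81 A2.
Offset 7: leading byte 0xE2 = 11100010 → 3-byte char #3 = E2 97 A6.
Offset 10: leading byte 0xF4 = 11110100 → 4-byte char #4 = F4 83 84 88.
Leading byte 0xF4 = 11110100 matches 11110xxx → 4-byte sequence.
Byte 1: 0xF4 = 11110100, payload 100 (3 bits).
Byte 2: 0x83 = 10000011 (10xxxxxx ✓), payload 000011.
Byte 3: 0x84 = 10000100 (10xxxxxx ✓), payload 000100.
Byte 4: 0x88 = 10001000 (10xxxxxx ✓), payload 001000.
Concatenate: 100000011000100001000 = 0x103108 (21 bits → U+103108).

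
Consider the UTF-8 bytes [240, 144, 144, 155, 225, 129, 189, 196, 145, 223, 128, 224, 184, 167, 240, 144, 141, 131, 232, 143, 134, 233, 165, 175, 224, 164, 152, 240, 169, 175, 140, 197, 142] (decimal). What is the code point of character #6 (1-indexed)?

U+10343

Offset 0: leading byte 0xF0 = 11110000 → 4-byte char #1 = F0 90 90 9B.
Offset 4: leading byte 0xE1 = 11100001 → 3-byte char #2 = E1 81 BD.
Offset 7: leading byte 0xC4 = 11000100 → 2-byte char #3 = C4 91.
Offset 9: leading byte 0xDF = 11011111 → 2-byte char #4 = DF 80.
Offset 11: leading byte 0xE0 = 11100000 → 3-byte char #5 = E0 B8 A7.
Offset 14: leading byte 0xF0 = 11110000 → 4-byte char #6 = F0 90 8D 83.
Leading byte 0xF0 = 11110000 matches 11110xxx → 4-byte sequence.
Byte 1: 0xF0 = 11110000, payload 000 (3 bits).
Byte 2: 0x90 = 10010000 (10xxxxxx ✓), payload 010000.
Byte 3: 0x8D = 10001101 (10xxxxxx ✓), payload 001101.
Byte 4: 0x83 = 10000011 (10xxxxxx ✓), payload 000011.
Concatenate: 000010000001101000011 = 0x10343 (21 bits → U+10343).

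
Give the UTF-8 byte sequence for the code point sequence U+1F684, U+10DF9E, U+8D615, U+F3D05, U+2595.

F0 9F 9A 84 F4 8D BE 9E F2 8D 98 95 F3 B3 B4 85 E2 96 95

U+1F684: 4-byte form → F0 9F 9A 84.
U+10DF9E: 4-byte form → F4 8D BE 9E.
U+8D615: 4-byte form → F2 8D 98 95.
U+F3D05: 4-byte form → F3 B3 B4 85.
U+2595: 3-byte form → E2 96 95.
Concatenated (19 bytes): F0 9F 9A 84 F4 8D BE 9E F2 8D 98 95 F3 B3 B4 85 E2 96 95.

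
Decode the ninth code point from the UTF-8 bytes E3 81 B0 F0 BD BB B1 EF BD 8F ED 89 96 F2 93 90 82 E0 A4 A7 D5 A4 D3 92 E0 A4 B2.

Offset 0: leading byte 0xE3 = 11100011 → 3-byte char #1 = E3 81 B0.
Offset 3: leading byte 0xF0 = 11110000 → 4-byte char #2 = F0 BD BB B1.
Offset 7: leading byte 0xEF = 11101111 → 3-byte char #3 = EF BD 8F.
Offset 10: leading byte 0xED = 11101101 → 3-byte char #4 = ED 89 96.
Offset 13: leading byte 0xF2 = 11110010 → 4-byte char #5 = F2 93 90 82.
Offset 17: leading byte 0xE0 = 11100000 → 3-byte char #6 = E0 A4 A7.
Offset 20: leading byte 0xD5 = 11010101 → 2-byte char #7 = D5 A4.
Offset 22: leading byte 0xD3 = 11010011 → 2-byte char #8 = D3 92.
Offset 24: leading byte 0xE0 = 11100000 → 3-byte char #9 = E0 A4 B2.
Leading byte 0xE0 = 11100000 matches 1110xxxx → 3-byte sequence.
Byte 1: 0xE0 = 11100000, payload 0000 (4 bits).
Byte 2: 0xA4 = 10100100 (10xxxxxx ✓), payload 100100.
Byte 3: 0xB2 = 10110010 (10xxxxxx ✓), payload 110010.
Concatenate: 0000100100110010 = 0x932 (16 bits → U+0932).

U+0932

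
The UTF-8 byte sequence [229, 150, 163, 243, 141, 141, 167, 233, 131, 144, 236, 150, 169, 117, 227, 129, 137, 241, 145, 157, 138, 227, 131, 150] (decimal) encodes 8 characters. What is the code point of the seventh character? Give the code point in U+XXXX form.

U+5174A

Offset 0: leading byte 0xE5 = 11100101 → 3-byte char #1 = E5 96 A3.
Offset 3: leading byte 0xF3 = 11110011 → 4-byte char #2 = F3 8D 8D A7.
Offset 7: leading byte 0xE9 = 11101001 → 3-byte char #3 = E9 83 90.
Offset 10: leading byte 0xEC = 11101100 → 3-byte char #4 = EC 96 A9.
Offset 13: leading byte 0x75 = 01110101 → 1-byte char #5 = 75.
Offset 14: leading byte 0xE3 = 11100011 → 3-byte char #6 = E3 81 89.
Offset 17: leading byte 0xF1 = 11110001 → 4-byte char #7 = F1 91 9D 8A.
Leading byte 0xF1 = 11110001 matches 11110xxx → 4-byte sequence.
Byte 1: 0xF1 = 11110001, payload 001 (3 bits).
Byte 2: 0x91 = 10010001 (10xxxxxx ✓), payload 010001.
Byte 3: 0x9D = 10011101 (10xxxxxx ✓), payload 011101.
Byte 4: 0x8A = 10001010 (10xxxxxx ✓), payload 001010.
Concatenate: 001010001011101001010 = 0x5174A (21 bits → U+5174A).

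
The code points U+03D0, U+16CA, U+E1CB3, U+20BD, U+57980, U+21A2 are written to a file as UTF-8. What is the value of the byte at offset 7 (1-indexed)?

0xA1

1-indexed offset 7 is 0-indexed offset 6.
U+03D0 → 2-byte form CF 90 at offsets 0–1.
U+16CA → 3-byte form E1 9B 8A at offsets 2–4.
U+E1CB3 → 4-byte form F3 A1 B2 B3 at offsets 5–8.
Offset 6 falls in char 3's range; it's byte 2 of F3 A1 B2 B3 = 0xA1.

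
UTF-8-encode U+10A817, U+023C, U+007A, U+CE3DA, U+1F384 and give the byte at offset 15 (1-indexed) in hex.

0x84

1-indexed offset 15 is 0-indexed offset 14.
U+10A817 → 4-byte form F4 8A A0 97 at offsets 0–3.
U+023C → 2-byte form C8 BC at offsets 4–5.
U+007A → 1-byte form 7A at offsets 6–6.
U+CE3DA → 4-byte form F3 8E 8F 9A at offsets 7–10.
U+1F384 → 4-byte form F0 9F 8E 84 at offsets 11–14.
Offset 14 falls in char 5's range; it's byte 4 of F0 9F 8E 84 = 0x84.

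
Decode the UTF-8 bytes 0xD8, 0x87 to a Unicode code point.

U+0607

Leading byte 0xD8 = 11011000 matches 110xxxxx → 2-byte sequence.
Byte 1: 0xD8 = 11011000, payload 11000 (5 bits).
Byte 2: 0x87 = 10000111 (10xxxxxx ✓), payload 000111.
Concatenate: 11000000111 = 0x607 (11 bits → U+0607).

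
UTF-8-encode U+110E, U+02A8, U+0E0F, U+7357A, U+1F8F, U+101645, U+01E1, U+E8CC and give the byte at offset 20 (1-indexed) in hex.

0xC7

1-indexed offset 20 is 0-indexed offset 19.
U+110E → 3-byte form E1 84 8E at offsets 0–2.
U+02A8 → 2-byte form CA A8 at offsets 3–4.
U+0E0F → 3-byte form E0 B8 8F at offsets 5–7.
U+7357A → 4-byte form F1 B3 95 BA at offsets 8–11.
U+1F8F → 3-byte form E1 BE 8F at offsets 12–14.
U+101645 → 4-byte form F4 81 99 85 at offsets 15–18.
U+01E1 → 2-byte form C7 A1 at offsets 19–20.
Offset 19 falls in char 7's range; it's byte 1 of C7 A1 = 0xC7.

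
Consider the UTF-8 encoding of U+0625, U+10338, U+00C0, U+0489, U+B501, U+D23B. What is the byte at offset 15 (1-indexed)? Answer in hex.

0x88

1-indexed offset 15 is 0-indexed offset 14.
U+0625 → 2-byte form D8 A5 at offsets 0–1.
U+10338 → 4-byte form F0 90 8C B8 at offsets 2–5.
U+00C0 → 2-byte form C3 80 at offsets 6–7.
U+0489 → 2-byte form D2 89 at offsets 8–9.
U+B501 → 3-byte form EB 94 81 at offsets 10–12.
U+D23B → 3-byte form ED 88 BB at offsets 13–15.
Offset 14 falls in char 6's range; it's byte 2 of ED 88 BB = 0x88.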